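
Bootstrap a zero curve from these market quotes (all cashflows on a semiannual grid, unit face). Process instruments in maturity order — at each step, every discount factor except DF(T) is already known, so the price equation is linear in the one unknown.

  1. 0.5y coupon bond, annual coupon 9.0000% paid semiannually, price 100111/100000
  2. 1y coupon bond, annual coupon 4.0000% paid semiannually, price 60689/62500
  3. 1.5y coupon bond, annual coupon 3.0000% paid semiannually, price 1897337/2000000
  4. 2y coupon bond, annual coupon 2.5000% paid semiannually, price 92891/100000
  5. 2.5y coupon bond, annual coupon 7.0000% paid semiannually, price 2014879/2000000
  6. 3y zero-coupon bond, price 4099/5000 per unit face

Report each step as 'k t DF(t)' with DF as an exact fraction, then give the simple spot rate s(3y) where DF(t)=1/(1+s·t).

1 1/2 479/500
2 1 2333/2500
3 3/2 9067/10000
4 2 8829/10000
5 5/2 8489/10000
6 3 4099/5000
s(3y) = (1/(4099/5000) − 1)/(3) = 901/12297 ≈ 7.3270%

step 1 [0.5y] bond c/2=9/200: DF=(100111/100000 − 9/200·(0))/(1+9/200) = 479/500 ≈ 0.958000
step 2 [1y] bond c/2=1/50: DF=(60689/62500 − 1/50·(0.958000))/(1+1/50) = 2333/2500 ≈ 0.933200
step 3 [1.5y] bond c/2=3/200: DF=(1897337/2000000 − 3/200·(0.958000+0.933200))/(1+3/200) = 9067/10000 ≈ 0.906700
step 4 [2y] bond c/2=1/80: DF=(92891/100000 − 1/80·(0.958000+0.933200+0.906700))/(1+1/80) = 8829/10000 ≈ 0.882900
step 5 [2.5y] bond c/2=7/200: DF=(2014879/2000000 − 7/200·(0.958000+0.933200+0.906700+0.882900))/(1+7/200) = 8489/10000 ≈ 0.848900
step 6 [3y] zero: DF = P = 4099/5000 ≈ 0.819800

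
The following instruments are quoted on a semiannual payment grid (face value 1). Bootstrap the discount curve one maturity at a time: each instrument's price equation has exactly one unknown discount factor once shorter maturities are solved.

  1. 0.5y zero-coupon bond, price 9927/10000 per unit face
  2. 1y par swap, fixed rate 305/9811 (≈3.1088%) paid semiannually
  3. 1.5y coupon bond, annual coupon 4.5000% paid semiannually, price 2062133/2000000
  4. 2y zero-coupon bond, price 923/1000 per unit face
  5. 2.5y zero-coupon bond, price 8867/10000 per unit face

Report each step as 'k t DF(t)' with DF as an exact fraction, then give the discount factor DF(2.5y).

1 1/2 9927/10000
2 1 1939/2000
3 3/2 2413/2500
4 2 923/1000
5 5/2 8867/10000
DF(2.5y) = 8867/10000 ≈ 0.886700

step 1 [0.5y] zero: DF = P = 9927/10000 ≈ 0.992700
step 2 [1y] swap r/2=305/19622: DF=(1 − 305/19622·(0.992700))/(1+305/19622) = 1939/2000 ≈ 0.969500
step 3 [1.5y] bond c/2=9/400: DF=(2062133/2000000 − 9/400·(0.992700+0.969500))/(1+9/400) = 2413/2500 ≈ 0.965200
step 4 [2y] zero: DF = P = 923/1000 ≈ 0.923000
step 5 [2.5y] zero: DF = P = 8867/10000 ≈ 0.886700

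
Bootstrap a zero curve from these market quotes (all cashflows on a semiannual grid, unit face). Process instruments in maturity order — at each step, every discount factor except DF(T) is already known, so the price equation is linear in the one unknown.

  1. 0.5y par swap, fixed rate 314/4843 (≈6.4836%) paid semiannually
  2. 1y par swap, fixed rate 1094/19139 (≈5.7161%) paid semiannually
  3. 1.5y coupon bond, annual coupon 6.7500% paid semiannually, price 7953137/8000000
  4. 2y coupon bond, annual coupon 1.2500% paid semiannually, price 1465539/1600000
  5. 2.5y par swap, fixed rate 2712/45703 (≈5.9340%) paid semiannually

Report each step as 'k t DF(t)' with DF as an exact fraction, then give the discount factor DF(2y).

1 1/2 4843/5000
2 1 9453/10000
3 3/2 562/625
4 2 558/625
5 5/2 2161/2500
DF(2y) = 558/625 ≈ 0.892800

step 1 [0.5y] swap r/2=157/4843: DF=(1 − 157/4843·(0))/(1+157/4843) = 4843/5000 ≈ 0.968600
step 2 [1y] swap r/2=547/19139: DF=(1 − 547/19139·(0.968600))/(1+547/19139) = 9453/10000 ≈ 0.945300
step 3 [1.5y] bond c/2=27/800: DF=(7953137/8000000 − 27/800·(0.968600+0.945300))/(1+27/800) = 562/625 ≈ 0.899200
step 4 [2y] bond c/2=1/160: DF=(1465539/1600000 − 1/160·(0.968600+0.945300+0.899200))/(1+1/160) = 558/625 ≈ 0.892800
step 5 [2.5y] swap r/2=1356/45703: DF=(1 − 1356/45703·(0.968600+0.945300+0.899200+0.892800))/(1+1356/45703) = 2161/2500 ≈ 0.864400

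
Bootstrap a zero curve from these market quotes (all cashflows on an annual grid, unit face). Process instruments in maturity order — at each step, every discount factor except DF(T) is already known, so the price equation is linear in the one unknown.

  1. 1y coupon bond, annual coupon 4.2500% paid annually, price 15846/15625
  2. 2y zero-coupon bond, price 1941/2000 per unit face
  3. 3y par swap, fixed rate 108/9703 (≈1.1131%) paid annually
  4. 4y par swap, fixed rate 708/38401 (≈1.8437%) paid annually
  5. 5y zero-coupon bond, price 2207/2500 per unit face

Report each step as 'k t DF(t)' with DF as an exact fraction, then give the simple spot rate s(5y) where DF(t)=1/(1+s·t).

step 1 [1y] bond c/1=17/400: DF=(15846/15625 − 17/400·(0))/(1+17/400) = 608/625 ≈ 0.972800
step 2 [2y] zero: DF = P = 1941/2000 ≈ 0.970500
step 3 [3y] swap r/1=108/9703: DF=(1 − 108/9703·(0.972800+0.970500))/(1+108/9703) = 2419/2500 ≈ 0.967600
step 4 [4y] swap r/1=708/38401: DF=(1 − 708/38401·(0.972800+0.970500+0.967600))/(1+708/38401) = 2323/2500 ≈ 0.929200
step 5 [5y] zero: DF = P = 2207/2500 ≈ 0.882800

1 1 608/625
2 2 1941/2000
3 3 2419/2500
4 4 2323/2500
5 5 2207/2500
s(5y) = (1/(2207/2500) − 1)/(5) = 293/11035 ≈ 2.6552%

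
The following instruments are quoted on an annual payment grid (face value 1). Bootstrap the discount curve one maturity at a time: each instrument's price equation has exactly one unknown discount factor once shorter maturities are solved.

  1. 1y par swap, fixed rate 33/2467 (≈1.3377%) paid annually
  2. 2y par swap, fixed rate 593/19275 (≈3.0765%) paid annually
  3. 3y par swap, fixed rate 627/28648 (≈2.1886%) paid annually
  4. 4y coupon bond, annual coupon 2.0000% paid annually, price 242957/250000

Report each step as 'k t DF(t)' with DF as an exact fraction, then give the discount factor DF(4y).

step 1 [1y] swap r/1=33/2467: DF=(1 − 33/2467·(0))/(1+33/2467) = 2467/2500 ≈ 0.986800
step 2 [2y] swap r/1=593/19275: DF=(1 − 593/19275·(0.986800))/(1+593/19275) = 9407/10000 ≈ 0.940700
step 3 [3y] swap r/1=627/28648: DF=(1 − 627/28648·(0.986800+0.940700))/(1+627/28648) = 9373/10000 ≈ 0.937300
step 4 [4y] bond c/1=1/50: DF=(242957/250000 − 1/50·(0.986800+0.940700+0.937300))/(1+1/50) = 4483/5000 ≈ 0.896600

1 1 2467/2500
2 2 9407/10000
3 3 9373/10000
4 4 4483/5000
DF(4y) = 4483/5000 ≈ 0.896600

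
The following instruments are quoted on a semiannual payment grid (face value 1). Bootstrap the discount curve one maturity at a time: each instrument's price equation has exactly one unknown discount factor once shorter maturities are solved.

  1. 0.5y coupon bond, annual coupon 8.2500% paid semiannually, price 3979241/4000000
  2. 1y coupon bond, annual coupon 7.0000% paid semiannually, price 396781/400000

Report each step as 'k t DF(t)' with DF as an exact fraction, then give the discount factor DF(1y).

1 1/2 4777/5000
2 1 9261/10000
DF(1y) = 9261/10000 ≈ 0.926100

step 1 [0.5y] bond c/2=33/800: DF=(3979241/4000000 − 33/800·(0))/(1+33/800) = 4777/5000 ≈ 0.955400
step 2 [1y] bond c/2=7/200: DF=(396781/400000 − 7/200·(0.955400))/(1+7/200) = 9261/10000 ≈ 0.926100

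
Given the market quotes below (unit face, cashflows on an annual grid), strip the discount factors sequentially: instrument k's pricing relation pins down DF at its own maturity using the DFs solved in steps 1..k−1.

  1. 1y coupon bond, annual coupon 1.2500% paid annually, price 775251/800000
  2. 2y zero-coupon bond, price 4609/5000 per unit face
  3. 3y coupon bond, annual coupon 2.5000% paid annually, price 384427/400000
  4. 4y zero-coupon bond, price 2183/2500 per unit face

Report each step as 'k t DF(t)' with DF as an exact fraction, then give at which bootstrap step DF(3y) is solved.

1 1 9571/10000
2 2 4609/5000
3 3 4459/5000
4 4 2183/2500
DF(3y) is solved at step 3

step 1 [1y] bond c/1=1/80: DF=(775251/800000 − 1/80·(0))/(1+1/80) = 9571/10000 ≈ 0.957100
step 2 [2y] zero: DF = P = 4609/5000 ≈ 0.921800
step 3 [3y] bond c/1=1/40: DF=(384427/400000 − 1/40·(0.957100+0.921800))/(1+1/40) = 4459/5000 ≈ 0.891800
step 4 [4y] zero: DF = P = 2183/2500 ≈ 0.873200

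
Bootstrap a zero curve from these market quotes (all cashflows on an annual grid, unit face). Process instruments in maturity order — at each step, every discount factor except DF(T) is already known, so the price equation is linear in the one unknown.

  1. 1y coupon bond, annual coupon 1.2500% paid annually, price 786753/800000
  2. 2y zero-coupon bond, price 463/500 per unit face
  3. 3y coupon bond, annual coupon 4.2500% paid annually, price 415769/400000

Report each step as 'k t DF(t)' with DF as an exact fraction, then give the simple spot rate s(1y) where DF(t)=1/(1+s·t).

step 1 [1y] bond c/1=1/80: DF=(786753/800000 − 1/80·(0))/(1+1/80) = 9713/10000 ≈ 0.971300
step 2 [2y] zero: DF = P = 463/500 ≈ 0.926000
step 3 [3y] bond c/1=17/400: DF=(415769/400000 − 17/400·(0.971300+0.926000))/(1+17/400) = 9197/10000 ≈ 0.919700

1 1 9713/10000
2 2 463/500
3 3 9197/10000
s(1y) = (1/(9713/10000) − 1)/(1) = 287/9713 ≈ 2.9548%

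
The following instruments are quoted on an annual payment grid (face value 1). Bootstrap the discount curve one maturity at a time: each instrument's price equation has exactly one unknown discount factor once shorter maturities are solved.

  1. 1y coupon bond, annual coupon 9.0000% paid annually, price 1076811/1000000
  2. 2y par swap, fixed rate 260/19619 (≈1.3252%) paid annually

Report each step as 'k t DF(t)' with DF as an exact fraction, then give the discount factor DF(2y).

1 1 9879/10000
2 2 487/500
DF(2y) = 487/500 ≈ 0.974000

step 1 [1y] bond c/1=9/100: DF=(1076811/1000000 − 9/100·(0))/(1+9/100) = 9879/10000 ≈ 0.987900
step 2 [2y] swap r/1=260/19619: DF=(1 − 260/19619·(0.987900))/(1+260/19619) = 487/500 ≈ 0.974000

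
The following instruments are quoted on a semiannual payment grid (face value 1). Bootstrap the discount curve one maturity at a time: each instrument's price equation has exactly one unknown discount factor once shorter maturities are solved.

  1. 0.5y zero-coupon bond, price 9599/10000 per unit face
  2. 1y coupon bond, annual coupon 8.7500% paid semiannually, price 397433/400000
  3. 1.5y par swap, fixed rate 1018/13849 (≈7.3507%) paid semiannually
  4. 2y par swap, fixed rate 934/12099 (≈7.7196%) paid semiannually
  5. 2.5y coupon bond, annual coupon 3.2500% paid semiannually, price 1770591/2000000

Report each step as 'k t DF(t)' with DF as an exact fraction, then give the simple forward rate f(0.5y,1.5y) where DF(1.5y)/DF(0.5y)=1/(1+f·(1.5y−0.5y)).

step 1 [0.5y] zero: DF = P = 9599/10000 ≈ 0.959900
step 2 [1y] bond c/2=7/160: DF=(397433/400000 − 7/160·(0.959900))/(1+7/160) = 9117/10000 ≈ 0.911700
step 3 [1.5y] swap r/2=509/13849: DF=(1 − 509/13849·(0.959900+0.911700))/(1+509/13849) = 4491/5000 ≈ 0.898200
step 4 [2y] swap r/2=467/12099: DF=(1 − 467/12099·(0.959900+0.911700+0.898200))/(1+467/12099) = 8599/10000 ≈ 0.859900
step 5 [2.5y] bond c/2=13/800: DF=(1770591/2000000 − 13/800·(0.959900+0.911700+0.898200+0.859900))/(1+13/800) = 8131/10000 ≈ 0.813100

1 1/2 9599/10000
2 1 9117/10000
3 3/2 4491/5000
4 2 8599/10000
5 5/2 8131/10000
f(0.5y,1.5y) = ((9599/10000)/(4491/5000) − 1)/(1) = 617/8982 ≈ 6.8693%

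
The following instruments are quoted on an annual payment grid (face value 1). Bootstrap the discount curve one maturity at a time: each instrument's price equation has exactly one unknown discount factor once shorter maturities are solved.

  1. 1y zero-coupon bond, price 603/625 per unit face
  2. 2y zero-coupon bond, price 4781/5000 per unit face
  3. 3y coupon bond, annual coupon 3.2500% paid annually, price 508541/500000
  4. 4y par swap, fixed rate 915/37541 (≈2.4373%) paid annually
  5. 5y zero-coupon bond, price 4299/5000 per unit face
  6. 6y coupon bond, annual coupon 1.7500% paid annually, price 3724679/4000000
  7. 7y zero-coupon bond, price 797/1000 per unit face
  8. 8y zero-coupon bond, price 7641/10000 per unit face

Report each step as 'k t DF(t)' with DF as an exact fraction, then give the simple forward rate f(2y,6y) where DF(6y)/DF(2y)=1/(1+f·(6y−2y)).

step 1 [1y] zero: DF = P = 603/625 ≈ 0.964800
step 2 [2y] zero: DF = P = 4781/5000 ≈ 0.956200
step 3 [3y] bond c/1=13/400: DF=(508541/500000 − 13/400·(0.964800+0.956200))/(1+13/400) = 4623/5000 ≈ 0.924600
step 4 [4y] swap r/1=915/37541: DF=(1 − 915/37541·(0.964800+0.956200+0.924600))/(1+915/37541) = 1817/2000 ≈ 0.908500
step 5 [5y] zero: DF = P = 4299/5000 ≈ 0.859800
step 6 [6y] bond c/1=7/400: DF=(3724679/4000000 − 7/400·(0.964800+0.956200+0.924600+0.908500+0.859800))/(1+7/400) = 4179/5000 ≈ 0.835800
step 7 [7y] zero: DF = P = 797/1000 ≈ 0.797000
step 8 [8y] zero: DF = P = 7641/10000 ≈ 0.764100

1 1 603/625
2 2 4781/5000
3 3 4623/5000
4 4 1817/2000
5 5 4299/5000
6 6 4179/5000
7 7 797/1000
8 8 7641/10000
f(2y,6y) = ((4781/5000)/(4179/5000) − 1)/(4) = 43/1194 ≈ 3.6013%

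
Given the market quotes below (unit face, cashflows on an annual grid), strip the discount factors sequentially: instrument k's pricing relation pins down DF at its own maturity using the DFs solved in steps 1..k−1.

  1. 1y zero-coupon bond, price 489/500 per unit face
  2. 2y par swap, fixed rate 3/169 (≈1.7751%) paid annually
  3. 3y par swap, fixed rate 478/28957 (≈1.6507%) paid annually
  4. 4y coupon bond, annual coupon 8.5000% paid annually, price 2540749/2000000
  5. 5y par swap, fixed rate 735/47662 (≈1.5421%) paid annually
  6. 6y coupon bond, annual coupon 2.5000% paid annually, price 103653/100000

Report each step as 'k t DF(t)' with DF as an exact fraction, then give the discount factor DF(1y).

step 1 [1y] zero: DF = P = 489/500 ≈ 0.978000
step 2 [2y] swap r/1=3/169: DF=(1 − 3/169·(0.978000))/(1+3/169) = 1931/2000 ≈ 0.965500
step 3 [3y] swap r/1=478/28957: DF=(1 − 478/28957·(0.978000+0.965500))/(1+478/28957) = 4761/5000 ≈ 0.952200
step 4 [4y] bond c/1=17/200: DF=(2540749/2000000 − 17/200·(0.978000+0.965500+0.952200))/(1+17/200) = 118/125 ≈ 0.944000
step 5 [5y] swap r/1=735/47662: DF=(1 − 735/47662·(0.978000+0.965500+0.952200+0.944000))/(1+735/47662) = 1853/2000 ≈ 0.926500
step 6 [6y] bond c/1=1/40: DF=(103653/100000 − 1/40·(0.978000+0.965500+0.952200+0.944000+0.926500))/(1+1/40) = 179/200 ≈ 0.895000

1 1 489/500
2 2 1931/2000
3 3 4761/5000
4 4 118/125
5 5 1853/2000
6 6 179/200
DF(1y) = 489/500 ≈ 0.978000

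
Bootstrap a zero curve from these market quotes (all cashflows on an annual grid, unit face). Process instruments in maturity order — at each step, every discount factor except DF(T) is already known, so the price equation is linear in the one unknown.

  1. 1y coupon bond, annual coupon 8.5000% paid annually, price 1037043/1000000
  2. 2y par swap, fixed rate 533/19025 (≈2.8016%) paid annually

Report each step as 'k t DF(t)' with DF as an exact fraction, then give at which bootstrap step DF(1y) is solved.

1 1 4779/5000
2 2 9467/10000
DF(1y) is solved at step 1

step 1 [1y] bond c/1=17/200: DF=(1037043/1000000 − 17/200·(0))/(1+17/200) = 4779/5000 ≈ 0.955800
step 2 [2y] swap r/1=533/19025: DF=(1 − 533/19025·(0.955800))/(1+533/19025) = 9467/10000 ≈ 0.946700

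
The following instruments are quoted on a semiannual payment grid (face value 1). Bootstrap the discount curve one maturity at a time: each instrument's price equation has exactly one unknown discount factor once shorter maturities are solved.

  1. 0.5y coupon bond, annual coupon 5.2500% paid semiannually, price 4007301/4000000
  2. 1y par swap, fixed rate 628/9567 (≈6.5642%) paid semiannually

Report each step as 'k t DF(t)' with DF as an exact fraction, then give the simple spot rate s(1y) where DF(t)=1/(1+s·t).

1 1/2 4881/5000
2 1 2343/2500
s(1y) = (1/(2343/2500) − 1)/(1) = 157/2343 ≈ 6.7008%

step 1 [0.5y] bond c/2=21/800: DF=(4007301/4000000 − 21/800·(0))/(1+21/800) = 4881/5000 ≈ 0.976200
step 2 [1y] swap r/2=314/9567: DF=(1 − 314/9567·(0.976200))/(1+314/9567) = 2343/2500 ≈ 0.937200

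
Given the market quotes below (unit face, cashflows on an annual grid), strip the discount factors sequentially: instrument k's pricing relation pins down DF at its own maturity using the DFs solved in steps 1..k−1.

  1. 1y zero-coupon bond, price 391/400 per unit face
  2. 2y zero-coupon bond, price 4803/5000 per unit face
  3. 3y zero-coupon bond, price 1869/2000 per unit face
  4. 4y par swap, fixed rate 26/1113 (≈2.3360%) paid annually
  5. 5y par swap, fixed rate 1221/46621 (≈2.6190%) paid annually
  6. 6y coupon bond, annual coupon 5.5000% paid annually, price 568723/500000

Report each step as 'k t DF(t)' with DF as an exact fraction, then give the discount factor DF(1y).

1 1 391/400
2 2 4803/5000
3 3 1869/2000
4 4 2279/2500
5 5 8779/10000
6 6 8351/10000
DF(1y) = 391/400 ≈ 0.977500

step 1 [1y] zero: DF = P = 391/400 ≈ 0.977500
step 2 [2y] zero: DF = P = 4803/5000 ≈ 0.960600
step 3 [3y] zero: DF = P = 1869/2000 ≈ 0.934500
step 4 [4y] swap r/1=26/1113: DF=(1 − 26/1113·(0.977500+0.960600+0.934500))/(1+26/1113) = 2279/2500 ≈ 0.911600
step 5 [5y] swap r/1=1221/46621: DF=(1 − 1221/46621·(0.977500+0.960600+0.934500+0.911600))/(1+1221/46621) = 8779/10000 ≈ 0.877900
step 6 [6y] bond c/1=11/200: DF=(568723/500000 − 11/200·(0.977500+0.960600+0.934500+0.911600+0.877900))/(1+11/200) = 8351/10000 ≈ 0.835100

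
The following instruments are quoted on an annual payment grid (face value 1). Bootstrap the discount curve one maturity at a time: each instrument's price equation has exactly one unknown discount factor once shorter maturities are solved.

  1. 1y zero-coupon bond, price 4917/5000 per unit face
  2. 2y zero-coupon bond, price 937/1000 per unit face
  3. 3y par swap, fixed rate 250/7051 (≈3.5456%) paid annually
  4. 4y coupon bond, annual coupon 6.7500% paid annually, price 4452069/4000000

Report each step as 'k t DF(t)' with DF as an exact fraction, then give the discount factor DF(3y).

step 1 [1y] zero: DF = P = 4917/5000 ≈ 0.983400
step 2 [2y] zero: DF = P = 937/1000 ≈ 0.937000
step 3 [3y] swap r/1=250/7051: DF=(1 − 250/7051·(0.983400+0.937000))/(1+250/7051) = 9/10 ≈ 0.900000
step 4 [4y] bond c/1=27/400: DF=(4452069/4000000 − 27/400·(0.983400+0.937000+0.900000))/(1+27/400) = 8643/10000 ≈ 0.864300

1 1 4917/5000
2 2 937/1000
3 3 9/10
4 4 8643/10000
DF(3y) = 9/10 ≈ 0.900000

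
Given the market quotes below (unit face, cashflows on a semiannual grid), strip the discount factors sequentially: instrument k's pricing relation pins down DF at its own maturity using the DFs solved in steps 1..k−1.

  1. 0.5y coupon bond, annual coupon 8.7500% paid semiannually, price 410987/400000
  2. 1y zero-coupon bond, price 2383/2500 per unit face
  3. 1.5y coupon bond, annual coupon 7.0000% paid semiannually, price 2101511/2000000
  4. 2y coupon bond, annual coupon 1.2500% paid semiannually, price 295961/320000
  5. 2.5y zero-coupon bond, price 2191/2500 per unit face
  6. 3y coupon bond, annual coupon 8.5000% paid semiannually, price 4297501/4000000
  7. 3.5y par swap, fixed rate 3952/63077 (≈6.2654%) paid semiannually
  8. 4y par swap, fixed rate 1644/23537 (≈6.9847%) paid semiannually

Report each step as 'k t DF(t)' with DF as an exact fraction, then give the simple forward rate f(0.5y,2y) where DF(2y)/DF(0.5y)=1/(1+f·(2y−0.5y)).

step 1 [0.5y] bond c/2=7/160: DF=(410987/400000 − 7/160·(0))/(1+7/160) = 2461/2500 ≈ 0.984400
step 2 [1y] zero: DF = P = 2383/2500 ≈ 0.953200
step 3 [1.5y] bond c/2=7/200: DF=(2101511/2000000 − 7/200·(0.984400+0.953200))/(1+7/200) = 9497/10000 ≈ 0.949700
step 4 [2y] bond c/2=1/160: DF=(295961/320000 − 1/160·(0.984400+0.953200+0.949700))/(1+1/160) = 2253/2500 ≈ 0.901200
step 5 [2.5y] zero: DF = P = 2191/2500 ≈ 0.876400
step 6 [3y] bond c/2=17/400: DF=(4297501/4000000 − 17/400·(0.984400+0.953200+0.949700+0.901200+0.876400))/(1+17/400) = 2101/2500 ≈ 0.840400
step 7 [3.5y] swap r/2=1976/63077: DF=(1 − 1976/63077·(0.984400+0.953200+0.949700+0.901200+0.876400+0.840400))/(1+1976/63077) = 1003/1250 ≈ 0.802400
step 8 [4y] swap r/2=822/23537: DF=(1 − 822/23537·(0.984400+0.953200+0.949700+0.901200+0.876400+0.840400+0.802400))/(1+822/23537) = 3767/5000 ≈ 0.753400

1 1/2 2461/2500
2 1 2383/2500
3 3/2 9497/10000
4 2 2253/2500
5 5/2 2191/2500
6 3 2101/2500
7 7/2 1003/1250
8 4 3767/5000
f(0.5y,2y) = ((2461/2500)/(2253/2500) − 1)/(3/2) = 416/6759 ≈ 6.1548%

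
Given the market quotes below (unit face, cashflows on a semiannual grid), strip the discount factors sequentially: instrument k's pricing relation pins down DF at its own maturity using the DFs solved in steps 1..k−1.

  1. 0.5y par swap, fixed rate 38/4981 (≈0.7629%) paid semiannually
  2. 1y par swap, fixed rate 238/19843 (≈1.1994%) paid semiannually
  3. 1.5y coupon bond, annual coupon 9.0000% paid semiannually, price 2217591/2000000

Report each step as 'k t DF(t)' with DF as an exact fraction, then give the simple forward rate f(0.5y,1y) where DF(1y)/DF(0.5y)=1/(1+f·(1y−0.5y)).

step 1 [0.5y] swap r/2=19/4981: DF=(1 − 19/4981·(0))/(1+19/4981) = 4981/5000 ≈ 0.996200
step 2 [1y] swap r/2=119/19843: DF=(1 − 119/19843·(0.996200))/(1+119/19843) = 9881/10000 ≈ 0.988100
step 3 [1.5y] bond c/2=9/200: DF=(2217591/2000000 − 9/200·(0.996200+0.988100))/(1+9/200) = 2439/2500 ≈ 0.975600

1 1/2 4981/5000
2 1 9881/10000
3 3/2 2439/2500
f(0.5y,1y) = ((4981/5000)/(9881/10000) − 1)/(1/2) = 162/9881 ≈ 1.6395%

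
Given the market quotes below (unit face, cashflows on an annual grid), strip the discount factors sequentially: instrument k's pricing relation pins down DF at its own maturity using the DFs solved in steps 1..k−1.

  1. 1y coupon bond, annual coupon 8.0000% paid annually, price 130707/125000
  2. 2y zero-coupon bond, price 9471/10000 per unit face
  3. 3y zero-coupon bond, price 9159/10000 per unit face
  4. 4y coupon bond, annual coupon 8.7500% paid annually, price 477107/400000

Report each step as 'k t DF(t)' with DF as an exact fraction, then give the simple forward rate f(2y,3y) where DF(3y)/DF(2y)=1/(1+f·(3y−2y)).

1 1 4841/5000
2 2 9471/10000
3 3 9159/10000
4 4 869/1000
f(2y,3y) = ((9471/10000)/(9159/10000) − 1)/(1) = 104/3053 ≈ 3.4065%

step 1 [1y] bond c/1=2/25: DF=(130707/125000 − 2/25·(0))/(1+2/25) = 4841/5000 ≈ 0.968200
step 2 [2y] zero: DF = P = 9471/10000 ≈ 0.947100
step 3 [3y] zero: DF = P = 9159/10000 ≈ 0.915900
step 4 [4y] bond c/1=7/80: DF=(477107/400000 − 7/80·(0.968200+0.947100+0.915900))/(1+7/80) = 869/1000 ≈ 0.869000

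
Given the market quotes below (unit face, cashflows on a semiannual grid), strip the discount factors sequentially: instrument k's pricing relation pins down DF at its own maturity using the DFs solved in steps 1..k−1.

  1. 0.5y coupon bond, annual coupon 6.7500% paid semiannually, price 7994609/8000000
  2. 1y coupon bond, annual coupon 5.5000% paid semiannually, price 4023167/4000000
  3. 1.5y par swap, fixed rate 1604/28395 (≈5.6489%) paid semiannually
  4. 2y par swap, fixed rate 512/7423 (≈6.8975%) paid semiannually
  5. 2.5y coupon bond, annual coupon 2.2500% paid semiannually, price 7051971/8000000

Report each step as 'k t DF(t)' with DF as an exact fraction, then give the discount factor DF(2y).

step 1 [0.5y] bond c/2=27/800: DF=(7994609/8000000 − 27/800·(0))/(1+27/800) = 9667/10000 ≈ 0.966700
step 2 [1y] bond c/2=11/400: DF=(4023167/4000000 − 11/400·(0.966700))/(1+11/400) = 953/1000 ≈ 0.953000
step 3 [1.5y] swap r/2=802/28395: DF=(1 − 802/28395·(0.966700+0.953000))/(1+802/28395) = 4599/5000 ≈ 0.919800
step 4 [2y] swap r/2=256/7423: DF=(1 − 256/7423·(0.966700+0.953000+0.919800))/(1+256/7423) = 109/125 ≈ 0.872000
step 5 [2.5y] bond c/2=9/800: DF=(7051971/8000000 − 9/800·(0.966700+0.953000+0.919800+0.872000))/(1+9/800) = 519/625 ≈ 0.830400

1 1/2 9667/10000
2 1 953/1000
3 3/2 4599/5000
4 2 109/125
5 5/2 519/625
DF(2y) = 109/125 ≈ 0.872000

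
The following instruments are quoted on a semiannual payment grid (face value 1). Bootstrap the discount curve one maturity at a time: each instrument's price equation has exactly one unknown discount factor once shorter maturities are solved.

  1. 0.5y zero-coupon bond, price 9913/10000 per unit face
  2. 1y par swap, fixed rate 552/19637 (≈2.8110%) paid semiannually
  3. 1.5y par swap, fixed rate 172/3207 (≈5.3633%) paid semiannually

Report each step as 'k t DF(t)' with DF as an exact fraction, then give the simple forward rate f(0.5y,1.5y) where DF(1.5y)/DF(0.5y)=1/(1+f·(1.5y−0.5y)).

1 1/2 9913/10000
2 1 2431/2500
3 3/2 4613/5000
f(0.5y,1.5y) = ((9913/10000)/(4613/5000) − 1)/(1) = 687/9226 ≈ 7.4463%

step 1 [0.5y] zero: DF = P = 9913/10000 ≈ 0.991300
step 2 [1y] swap r/2=276/19637: DF=(1 − 276/19637·(0.991300))/(1+276/19637) = 2431/2500 ≈ 0.972400
step 3 [1.5y] swap r/2=86/3207: DF=(1 − 86/3207·(0.991300+0.972400))/(1+86/3207) = 4613/5000 ≈ 0.922600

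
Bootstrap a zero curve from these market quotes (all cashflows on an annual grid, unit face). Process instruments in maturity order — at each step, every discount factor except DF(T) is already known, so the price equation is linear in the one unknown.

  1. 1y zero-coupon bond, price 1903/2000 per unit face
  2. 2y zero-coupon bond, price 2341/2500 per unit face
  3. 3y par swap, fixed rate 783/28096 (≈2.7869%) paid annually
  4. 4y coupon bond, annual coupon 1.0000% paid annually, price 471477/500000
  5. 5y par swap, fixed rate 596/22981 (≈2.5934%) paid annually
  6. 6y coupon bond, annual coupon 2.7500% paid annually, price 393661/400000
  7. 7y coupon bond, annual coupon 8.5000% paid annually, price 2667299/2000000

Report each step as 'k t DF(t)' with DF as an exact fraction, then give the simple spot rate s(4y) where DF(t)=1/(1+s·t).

step 1 [1y] zero: DF = P = 1903/2000 ≈ 0.951500
step 2 [2y] zero: DF = P = 2341/2500 ≈ 0.936400
step 3 [3y] swap r/1=783/28096: DF=(1 − 783/28096·(0.951500+0.936400))/(1+783/28096) = 9217/10000 ≈ 0.921700
step 4 [4y] bond c/1=1/100: DF=(471477/500000 − 1/100·(0.951500+0.936400+0.921700))/(1+1/100) = 4529/5000 ≈ 0.905800
step 5 [5y] swap r/1=596/22981: DF=(1 − 596/22981·(0.951500+0.936400+0.921700+0.905800))/(1+596/22981) = 1101/1250 ≈ 0.880800
step 6 [6y] bond c/1=11/400: DF=(393661/400000 − 11/400·(0.951500+0.936400+0.921700+0.905800+0.880800))/(1+11/400) = 2087/2500 ≈ 0.834800
step 7 [7y] bond c/1=17/200: DF=(2667299/2000000 − 17/200·(0.951500+0.936400+0.921700+0.905800+0.880800+0.834800))/(1+17/200) = 8037/10000 ≈ 0.803700

1 1 1903/2000
2 2 2341/2500
3 3 9217/10000
4 4 4529/5000
5 5 1101/1250
6 6 2087/2500
7 7 8037/10000
s(4y) = (1/(4529/5000) − 1)/(4) = 471/18116 ≈ 2.5999%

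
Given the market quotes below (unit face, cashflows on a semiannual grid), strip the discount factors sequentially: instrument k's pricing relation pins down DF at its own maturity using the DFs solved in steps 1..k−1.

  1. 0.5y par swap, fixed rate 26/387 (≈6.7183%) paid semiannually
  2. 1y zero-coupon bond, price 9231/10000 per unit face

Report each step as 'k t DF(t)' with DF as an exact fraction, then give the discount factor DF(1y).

step 1 [0.5y] swap r/2=13/387: DF=(1 − 13/387·(0))/(1+13/387) = 387/400 ≈ 0.967500
step 2 [1y] zero: DF = P = 9231/10000 ≈ 0.923100

1 1/2 387/400
2 1 9231/10000
DF(1y) = 9231/10000 ≈ 0.923100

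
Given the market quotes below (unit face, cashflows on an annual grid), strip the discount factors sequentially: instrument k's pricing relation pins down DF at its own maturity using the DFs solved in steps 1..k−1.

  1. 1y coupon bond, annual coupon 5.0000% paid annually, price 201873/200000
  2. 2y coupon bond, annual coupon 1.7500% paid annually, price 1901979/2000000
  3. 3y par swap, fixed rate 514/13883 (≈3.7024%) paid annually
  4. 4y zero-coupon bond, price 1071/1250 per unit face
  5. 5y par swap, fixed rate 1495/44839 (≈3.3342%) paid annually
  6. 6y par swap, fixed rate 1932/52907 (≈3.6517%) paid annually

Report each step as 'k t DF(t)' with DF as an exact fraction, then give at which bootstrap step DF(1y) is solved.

1 1 9613/10000
2 2 9181/10000
3 3 2243/2500
4 4 1071/1250
5 5 1701/2000
6 6 2017/2500
DF(1y) is solved at step 1

step 1 [1y] bond c/1=1/20: DF=(201873/200000 − 1/20·(0))/(1+1/20) = 9613/10000 ≈ 0.961300
step 2 [2y] bond c/1=7/400: DF=(1901979/2000000 − 7/400·(0.961300))/(1+7/400) = 9181/10000 ≈ 0.918100
step 3 [3y] swap r/1=514/13883: DF=(1 − 514/13883·(0.961300+0.918100))/(1+514/13883) = 2243/2500 ≈ 0.897200
step 4 [4y] zero: DF = P = 1071/1250 ≈ 0.856800
step 5 [5y] swap r/1=1495/44839: DF=(1 − 1495/44839·(0.961300+0.918100+0.897200+0.856800))/(1+1495/44839) = 1701/2000 ≈ 0.850500
step 6 [6y] swap r/1=1932/52907: DF=(1 − 1932/52907·(0.961300+0.918100+0.897200+0.856800+0.850500))/(1+1932/52907) = 2017/2500 ≈ 0.806800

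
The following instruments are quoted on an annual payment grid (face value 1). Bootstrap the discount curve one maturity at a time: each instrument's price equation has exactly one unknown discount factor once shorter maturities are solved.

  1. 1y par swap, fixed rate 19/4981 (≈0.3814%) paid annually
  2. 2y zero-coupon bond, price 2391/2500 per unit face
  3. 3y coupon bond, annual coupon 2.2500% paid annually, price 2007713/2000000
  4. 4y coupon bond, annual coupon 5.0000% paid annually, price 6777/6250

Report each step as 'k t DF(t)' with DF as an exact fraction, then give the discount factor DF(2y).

1 1 4981/5000
2 2 2391/2500
3 3 2347/2500
4 4 179/200
DF(2y) = 2391/2500 ≈ 0.956400

step 1 [1y] swap r/1=19/4981: DF=(1 − 19/4981·(0))/(1+19/4981) = 4981/5000 ≈ 0.996200
step 2 [2y] zero: DF = P = 2391/2500 ≈ 0.956400
step 3 [3y] bond c/1=9/400: DF=(2007713/2000000 − 9/400·(0.996200+0.956400))/(1+9/400) = 2347/2500 ≈ 0.938800
step 4 [4y] bond c/1=1/20: DF=(6777/6250 − 1/20·(0.996200+0.956400+0.938800))/(1+1/20) = 179/200 ≈ 0.895000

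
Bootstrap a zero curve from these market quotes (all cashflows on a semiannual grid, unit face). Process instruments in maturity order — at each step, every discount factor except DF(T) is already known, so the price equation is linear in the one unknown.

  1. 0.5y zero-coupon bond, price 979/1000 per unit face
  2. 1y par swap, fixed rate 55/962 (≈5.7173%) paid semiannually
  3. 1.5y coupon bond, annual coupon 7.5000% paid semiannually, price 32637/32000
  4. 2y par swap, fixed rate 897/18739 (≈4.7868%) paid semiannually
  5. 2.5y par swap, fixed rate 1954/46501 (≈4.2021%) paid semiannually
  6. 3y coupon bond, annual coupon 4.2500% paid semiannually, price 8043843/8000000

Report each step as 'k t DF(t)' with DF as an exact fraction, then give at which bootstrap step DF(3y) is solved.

1 1/2 979/1000
2 1 189/200
3 3/2 1827/2000
4 2 9103/10000
5 5/2 9023/10000
6 3 4439/5000
DF(3y) is solved at step 6

step 1 [0.5y] zero: DF = P = 979/1000 ≈ 0.979000
step 2 [1y] swap r/2=55/1924: DF=(1 − 55/1924·(0.979000))/(1+55/1924) = 189/200 ≈ 0.945000
step 3 [1.5y] bond c/2=3/80: DF=(32637/32000 − 3/80·(0.979000+0.945000))/(1+3/80) = 1827/2000 ≈ 0.913500
step 4 [2y] swap r/2=897/37478: DF=(1 − 897/37478·(0.979000+0.945000+0.913500))/(1+897/37478) = 9103/10000 ≈ 0.910300
step 5 [2.5y] swap r/2=977/46501: DF=(1 − 977/46501·(0.979000+0.945000+0.913500+0.910300))/(1+977/46501) = 9023/10000 ≈ 0.902300
step 6 [3y] bond c/2=17/800: DF=(8043843/8000000 − 17/800·(0.979000+0.945000+0.913500+0.910300+0.902300))/(1+17/800) = 4439/5000 ≈ 0.887800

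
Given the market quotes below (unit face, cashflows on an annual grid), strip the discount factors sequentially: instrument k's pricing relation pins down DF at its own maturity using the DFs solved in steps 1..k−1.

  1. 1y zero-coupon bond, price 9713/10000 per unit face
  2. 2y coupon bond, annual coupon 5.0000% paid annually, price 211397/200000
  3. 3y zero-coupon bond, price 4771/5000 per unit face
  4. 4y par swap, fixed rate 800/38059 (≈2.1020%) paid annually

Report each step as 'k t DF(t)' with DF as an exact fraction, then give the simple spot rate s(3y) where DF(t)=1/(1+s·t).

1 1 9713/10000
2 2 2401/2500
3 3 4771/5000
4 4 23/25
s(3y) = (1/(4771/5000) − 1)/(3) = 229/14313 ≈ 1.5999%

step 1 [1y] zero: DF = P = 9713/10000 ≈ 0.971300
step 2 [2y] bond c/1=1/20: DF=(211397/200000 − 1/20·(0.971300))/(1+1/20) = 2401/2500 ≈ 0.960400
step 3 [3y] zero: DF = P = 4771/5000 ≈ 0.954200
step 4 [4y] swap r/1=800/38059: DF=(1 − 800/38059·(0.971300+0.960400+0.954200))/(1+800/38059) = 23/25 ≈ 0.920000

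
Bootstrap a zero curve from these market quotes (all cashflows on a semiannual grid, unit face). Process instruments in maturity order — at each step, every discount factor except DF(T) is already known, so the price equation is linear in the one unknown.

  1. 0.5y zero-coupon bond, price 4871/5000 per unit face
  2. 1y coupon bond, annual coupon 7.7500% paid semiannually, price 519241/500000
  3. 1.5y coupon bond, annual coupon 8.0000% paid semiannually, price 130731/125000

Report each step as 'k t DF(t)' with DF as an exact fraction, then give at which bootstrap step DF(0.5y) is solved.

step 1 [0.5y] zero: DF = P = 4871/5000 ≈ 0.974200
step 2 [1y] bond c/2=31/800: DF=(519241/500000 − 31/800·(0.974200))/(1+31/800) = 4817/5000 ≈ 0.963400
step 3 [1.5y] bond c/2=1/25: DF=(130731/125000 − 1/25·(0.974200+0.963400))/(1+1/25) = 9311/10000 ≈ 0.931100

1 1/2 4871/5000
2 1 4817/5000
3 3/2 9311/10000
DF(0.5y) is solved at step 1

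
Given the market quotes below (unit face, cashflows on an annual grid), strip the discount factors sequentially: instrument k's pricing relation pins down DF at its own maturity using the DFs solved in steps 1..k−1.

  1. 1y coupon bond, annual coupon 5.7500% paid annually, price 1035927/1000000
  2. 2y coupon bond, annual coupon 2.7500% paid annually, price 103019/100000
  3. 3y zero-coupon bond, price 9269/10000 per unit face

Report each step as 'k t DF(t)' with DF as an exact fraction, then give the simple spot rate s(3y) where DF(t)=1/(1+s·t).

step 1 [1y] bond c/1=23/400: DF=(1035927/1000000 − 23/400·(0))/(1+23/400) = 2449/2500 ≈ 0.979600
step 2 [2y] bond c/1=11/400: DF=(103019/100000 − 11/400·(0.979600))/(1+11/400) = 2441/2500 ≈ 0.976400
step 3 [3y] zero: DF = P = 9269/10000 ≈ 0.926900

1 1 2449/2500
2 2 2441/2500
3 3 9269/10000
s(3y) = (1/(9269/10000) − 1)/(3) = 731/27807 ≈ 2.6288%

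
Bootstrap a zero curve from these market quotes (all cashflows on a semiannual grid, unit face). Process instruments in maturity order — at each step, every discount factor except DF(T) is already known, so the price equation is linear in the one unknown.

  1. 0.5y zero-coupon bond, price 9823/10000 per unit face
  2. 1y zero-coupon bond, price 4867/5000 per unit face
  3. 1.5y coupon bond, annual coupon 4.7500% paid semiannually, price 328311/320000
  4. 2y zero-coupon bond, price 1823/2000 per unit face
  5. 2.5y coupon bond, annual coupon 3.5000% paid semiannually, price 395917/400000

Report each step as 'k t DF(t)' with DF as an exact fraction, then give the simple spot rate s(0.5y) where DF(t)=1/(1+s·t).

1 1/2 9823/10000
2 1 4867/5000
3 3/2 598/625
4 2 1823/2000
5 5/2 907/1000
s(0.5y) = (1/(9823/10000) − 1)/(1/2) = 354/9823 ≈ 3.6038%

step 1 [0.5y] zero: DF = P = 9823/10000 ≈ 0.982300
step 2 [1y] zero: DF = P = 4867/5000 ≈ 0.973400
step 3 [1.5y] bond c/2=19/800: DF=(328311/320000 − 19/800·(0.982300+0.973400))/(1+19/800) = 598/625 ≈ 0.956800
step 4 [2y] zero: DF = P = 1823/2000 ≈ 0.911500
step 5 [2.5y] bond c/2=7/400: DF=(395917/400000 − 7/400·(0.982300+0.973400+0.956800+0.911500))/(1+7/400) = 907/1000 ≈ 0.907000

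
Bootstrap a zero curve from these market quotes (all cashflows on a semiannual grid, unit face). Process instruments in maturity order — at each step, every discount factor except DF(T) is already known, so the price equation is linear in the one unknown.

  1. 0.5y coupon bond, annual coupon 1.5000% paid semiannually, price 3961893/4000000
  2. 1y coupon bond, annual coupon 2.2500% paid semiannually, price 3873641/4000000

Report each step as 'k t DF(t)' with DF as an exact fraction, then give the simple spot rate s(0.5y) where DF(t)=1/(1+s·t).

step 1 [0.5y] bond c/2=3/400: DF=(3961893/4000000 − 3/400·(0))/(1+3/400) = 9831/10000 ≈ 0.983100
step 2 [1y] bond c/2=9/800: DF=(3873641/4000000 − 9/800·(0.983100))/(1+9/800) = 9467/10000 ≈ 0.946700

1 1/2 9831/10000
2 1 9467/10000
s(0.5y) = (1/(9831/10000) − 1)/(1/2) = 338/9831 ≈ 3.4381%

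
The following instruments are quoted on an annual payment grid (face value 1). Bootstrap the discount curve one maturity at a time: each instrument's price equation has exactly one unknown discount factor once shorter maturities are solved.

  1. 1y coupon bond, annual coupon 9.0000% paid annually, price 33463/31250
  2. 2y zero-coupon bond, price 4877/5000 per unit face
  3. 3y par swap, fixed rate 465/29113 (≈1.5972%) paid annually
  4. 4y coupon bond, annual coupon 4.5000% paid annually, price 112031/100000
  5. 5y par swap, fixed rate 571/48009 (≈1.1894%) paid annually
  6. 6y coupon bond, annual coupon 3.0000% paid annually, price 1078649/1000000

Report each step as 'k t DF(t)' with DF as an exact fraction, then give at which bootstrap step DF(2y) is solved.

step 1 [1y] bond c/1=9/100: DF=(33463/31250 − 9/100·(0))/(1+9/100) = 614/625 ≈ 0.982400
step 2 [2y] zero: DF = P = 4877/5000 ≈ 0.975400
step 3 [3y] swap r/1=465/29113: DF=(1 − 465/29113·(0.982400+0.975400))/(1+465/29113) = 1907/2000 ≈ 0.953500
step 4 [4y] bond c/1=9/200: DF=(112031/100000 − 9/200·(0.982400+0.975400+0.953500))/(1+9/200) = 9467/10000 ≈ 0.946700
step 5 [5y] swap r/1=571/48009: DF=(1 − 571/48009·(0.982400+0.975400+0.953500+0.946700))/(1+571/48009) = 9429/10000 ≈ 0.942900
step 6 [6y] bond c/1=3/100: DF=(1078649/1000000 − 3/100·(0.982400+0.975400+0.953500+0.946700+0.942900))/(1+3/100) = 4537/5000 ≈ 0.907400

1 1 614/625
2 2 4877/5000
3 3 1907/2000
4 4 9467/10000
5 5 9429/10000
6 6 4537/5000
DF(2y) is solved at step 2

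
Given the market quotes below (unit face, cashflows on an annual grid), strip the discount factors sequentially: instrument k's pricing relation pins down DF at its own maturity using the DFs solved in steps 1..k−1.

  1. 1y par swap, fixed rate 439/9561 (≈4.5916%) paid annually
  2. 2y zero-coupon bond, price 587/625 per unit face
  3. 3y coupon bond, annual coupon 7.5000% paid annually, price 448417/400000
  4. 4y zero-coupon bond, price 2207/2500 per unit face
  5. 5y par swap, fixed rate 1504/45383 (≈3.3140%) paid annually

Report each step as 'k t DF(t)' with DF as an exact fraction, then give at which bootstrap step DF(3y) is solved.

step 1 [1y] swap r/1=439/9561: DF=(1 − 439/9561·(0))/(1+439/9561) = 9561/10000 ≈ 0.956100
step 2 [2y] zero: DF = P = 587/625 ≈ 0.939200
step 3 [3y] bond c/1=3/40: DF=(448417/400000 − 3/40·(0.956100+0.939200))/(1+3/40) = 4553/5000 ≈ 0.910600
step 4 [4y] zero: DF = P = 2207/2500 ≈ 0.882800
step 5 [5y] swap r/1=1504/45383: DF=(1 − 1504/45383·(0.956100+0.939200+0.910600+0.882800))/(1+1504/45383) = 531/625 ≈ 0.849600

1 1 9561/10000
2 2 587/625
3 3 4553/5000
4 4 2207/2500
5 5 531/625
DF(3y) is solved at step 3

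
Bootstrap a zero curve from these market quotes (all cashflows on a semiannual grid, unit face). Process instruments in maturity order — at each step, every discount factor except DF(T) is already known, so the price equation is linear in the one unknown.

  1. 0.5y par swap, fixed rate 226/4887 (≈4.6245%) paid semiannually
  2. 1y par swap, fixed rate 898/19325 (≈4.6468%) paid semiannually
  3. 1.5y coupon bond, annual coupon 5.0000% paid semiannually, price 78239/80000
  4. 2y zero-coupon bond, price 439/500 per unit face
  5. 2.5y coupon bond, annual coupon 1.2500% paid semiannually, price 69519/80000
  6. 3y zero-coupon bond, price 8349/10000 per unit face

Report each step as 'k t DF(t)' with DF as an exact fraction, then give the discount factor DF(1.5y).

1 1/2 4887/5000
2 1 9551/10000
3 3/2 907/1000
4 2 439/500
5 5/2 1681/2000
6 3 8349/10000
DF(1.5y) = 907/1000 ≈ 0.907000

step 1 [0.5y] swap r/2=113/4887: DF=(1 − 113/4887·(0))/(1+113/4887) = 4887/5000 ≈ 0.977400
step 2 [1y] swap r/2=449/19325: DF=(1 − 449/19325·(0.977400))/(1+449/19325) = 9551/10000 ≈ 0.955100
step 3 [1.5y] bond c/2=1/40: DF=(78239/80000 − 1/40·(0.977400+0.955100))/(1+1/40) = 907/1000 ≈ 0.907000
step 4 [2y] zero: DF = P = 439/500 ≈ 0.878000
step 5 [2.5y] bond c/2=1/160: DF=(69519/80000 − 1/160·(0.977400+0.955100+0.907000+0.878000))/(1+1/160) = 1681/2000 ≈ 0.840500
step 6 [3y] zero: DF = P = 8349/10000 ≈ 0.834900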